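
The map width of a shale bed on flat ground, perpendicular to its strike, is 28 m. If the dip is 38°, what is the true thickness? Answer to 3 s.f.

True thickness t = w · sin(dip) = 28 × sin 38°
t = 28 × 0.6157 = 17.239 m

17.2 m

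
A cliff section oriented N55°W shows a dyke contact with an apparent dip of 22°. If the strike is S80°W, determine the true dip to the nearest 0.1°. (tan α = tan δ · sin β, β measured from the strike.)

The section is 45° from the strike.
tan(true dip) = tan 22° / sin 45° = 0.5714
true dip = arctan 0.5714 = 29.74°

29.7°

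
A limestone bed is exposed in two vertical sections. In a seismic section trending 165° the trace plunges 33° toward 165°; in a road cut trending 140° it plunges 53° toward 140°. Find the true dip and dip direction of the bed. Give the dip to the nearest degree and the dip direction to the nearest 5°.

The two traces are lines in the plane: v₁ = (sin 165°·cos 33°, cos 165°·cos 33°, −sin 33°), v₂ = (sin 140°·cos 53°, cos 140°·cos 53°, −sin 53°).
The plane normal is n = v₁ × v₂ ∝ (0.396, -0.037, 0.213).
True dip = arccos(n_z / |n|) = arccos(0.4727) = 61.8°.
Dip direction = azimuth of (n_x, n_y) = atan2(0.396, -0.037) = 95°.

true dip 62°, dip direction 095°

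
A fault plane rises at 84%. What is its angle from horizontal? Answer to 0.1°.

tan θ = 84/100 = 0.8400
θ = arctan(0.8400) = 40.03°

40.0°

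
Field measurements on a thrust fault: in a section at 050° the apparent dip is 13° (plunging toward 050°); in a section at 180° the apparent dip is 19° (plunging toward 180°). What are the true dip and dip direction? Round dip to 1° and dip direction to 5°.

The two traces are lines in the plane: v₁ = (sin 50°·cos 13°, cos 50°·cos 13°, −sin 13°), v₂ = (sin 180°·cos 19°, cos 180°·cos 19°, −sin 19°).
n = v₁ × v₂ = (0.417, -0.243, 0.706) (taken with n_z > 0).
Dip δ = arctan(|n_h|/n_z) = arctan(0.482/0.706) = 34.3°.
Dip direction = atan2(0.417, -0.243) = 120° (azimuth of n's horizontal projection).

true dip 34°, dip direction 120°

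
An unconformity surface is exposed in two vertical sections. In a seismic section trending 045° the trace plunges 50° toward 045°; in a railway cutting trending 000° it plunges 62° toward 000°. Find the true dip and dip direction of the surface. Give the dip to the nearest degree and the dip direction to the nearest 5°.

true dip 62°, dip direction 355°

Represent each trace as a vector plunging at its apparent dip toward its trend (east-north-up frame): v₁ = (0.455, 0.455, -0.766), v₂ = (0.000, 0.469, -0.883).
Cross product v₁ × v₂ gives the pole to the plane: n ∝ (-0.042, 0.401, 0.213).
tan δ = √(n_x²+n_y²)/n_z = 0.403/0.213, so δ = 62.1°.
Dip direction = atan2(-0.042, 0.401) = 354° (azimuth of n's horizontal projection).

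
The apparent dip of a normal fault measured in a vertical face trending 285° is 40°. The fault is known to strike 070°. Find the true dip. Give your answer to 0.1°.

55.6°

β = acute angle between strike 070° and section 285° = 35°.
tan δ = tan α / sin β = tan 40° / sin 35° = 0.8391 / 0.5736 = 1.4629
true dip = arctan 1.4629 = 55.64°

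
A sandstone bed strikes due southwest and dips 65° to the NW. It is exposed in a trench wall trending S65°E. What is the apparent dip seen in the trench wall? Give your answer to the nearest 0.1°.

63.6°

The section lies 70° from the strike.
tan α = tan 65° × sin 70° = 2.1445 × 0.9397 = 2.0152
α = arctan(2.0152) = 63.61°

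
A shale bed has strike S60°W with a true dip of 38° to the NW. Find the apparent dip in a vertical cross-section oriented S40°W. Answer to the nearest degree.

15°

The section lies 20° from the strike.
tan α = tan 38° × sin 20° = 0.7813 × 0.3420 = 0.2672
α = arctan(0.2672) = 14.96°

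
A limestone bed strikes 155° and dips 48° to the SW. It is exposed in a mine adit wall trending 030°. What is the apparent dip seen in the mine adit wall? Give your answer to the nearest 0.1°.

42.3°

The strike is 155° and the section trends 030°; the acute angle between them is β = 55°.
tan α = tan 48° × sin 55° = 1.1106 × 0.8192 = 0.9098
α = arctan(0.9098) = 42.29°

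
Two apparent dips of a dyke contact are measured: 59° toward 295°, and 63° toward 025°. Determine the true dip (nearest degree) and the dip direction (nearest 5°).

true dip 69°, dip direction 345°

Represent each trace as a vector plunging at its apparent dip toward its trend (east-north-up frame): v₁ = (-0.467, 0.218, -0.857), v₂ = (0.192, 0.411, -0.891).
Cross product v₁ × v₂ gives the pole to the plane: n ∝ (-0.159, 0.580, 0.234).
Dip δ = arctan(|n_h|/n_z) = arctan(0.602/0.234) = 68.8°.
The horizontal component of n points toward azimuth atan2(n_x, n_y) = 345°, the dip direction.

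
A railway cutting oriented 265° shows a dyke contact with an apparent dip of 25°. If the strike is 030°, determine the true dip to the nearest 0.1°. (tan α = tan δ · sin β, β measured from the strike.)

β = acute angle between strike 030° and section 265° = 55°.
tan(true dip) = tan 25° / sin 55° = 0.5693
true dip = arctan 0.5693 = 29.65°

29.7°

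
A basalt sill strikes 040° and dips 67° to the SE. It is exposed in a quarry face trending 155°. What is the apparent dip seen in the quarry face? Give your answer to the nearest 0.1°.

64.9°

The section lies 65° from the strike.
tan(apparent dip) = tan 67° · sin 65° = 2.1351
α = arctan(2.1351) = 64.90°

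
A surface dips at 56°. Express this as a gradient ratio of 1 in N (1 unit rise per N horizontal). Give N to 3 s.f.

1 in 0.675

1 : N means tan θ = 1/N, so N = 1/tan 56° = 1/1.4826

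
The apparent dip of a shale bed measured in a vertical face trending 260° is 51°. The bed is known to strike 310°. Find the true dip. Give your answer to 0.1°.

58.2°

β = acute angle between strike 310° and section 260° = 50°.
tan δ = tan α / sin β = tan 51° / sin 50° = 1.2349 / 0.7660 = 1.6120
δ = arctan(1.6120) = 58.19°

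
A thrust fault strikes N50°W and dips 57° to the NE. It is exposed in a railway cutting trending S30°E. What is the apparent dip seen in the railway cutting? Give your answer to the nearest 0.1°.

27.8°

The strike is N50°W and the section trends S30°E; the acute angle between them is β = 20°.
tan(apparent dip) = tan 57° · sin 20° = 0.5267
α = arctan(0.5267) = 27.77°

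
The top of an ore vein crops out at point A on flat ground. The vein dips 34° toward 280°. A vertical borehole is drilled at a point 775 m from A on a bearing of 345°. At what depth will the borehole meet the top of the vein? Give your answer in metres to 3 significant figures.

221 m

The hole lies 65° from the dip direction, so the down-dip offset is 775 × cos 65° = 327.53 m.
Depth = down-dip offset × tan(dip) = 327.53 × tan 34° = 327.53 × 0.6745
Depth = 220.92 m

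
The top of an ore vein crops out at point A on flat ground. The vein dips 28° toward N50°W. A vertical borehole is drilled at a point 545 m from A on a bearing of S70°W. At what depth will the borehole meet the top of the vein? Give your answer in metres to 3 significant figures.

The hole lies 60° from the dip direction, so the down-dip offset is 545 × cos 60° = 272.50 m.
Depth = down-dip offset × tan(dip) = 272.50 × tan 28° = 272.50 × 0.5317
Depth = 144.89 m

145 m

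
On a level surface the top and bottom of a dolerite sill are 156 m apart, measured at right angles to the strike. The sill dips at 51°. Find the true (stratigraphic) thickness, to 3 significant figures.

121 m

True thickness t = w · sin(dip) = 156 × sin 51°
t = 156 × 0.7771 = 121.235 m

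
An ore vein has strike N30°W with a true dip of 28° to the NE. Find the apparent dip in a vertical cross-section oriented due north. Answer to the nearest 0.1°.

Angle between strike (N30°W) and section (due north): β = 30°.
tan α = tan 28° × sin 30° = 0.5317 × 0.5000 = 0.2659
apparent dip = arctan 0.2659 = 14.89°

14.9°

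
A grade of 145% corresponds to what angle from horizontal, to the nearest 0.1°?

tan θ = 145/100 = 1.4500
θ = arctan(1.4500) = 55.41°

55.4°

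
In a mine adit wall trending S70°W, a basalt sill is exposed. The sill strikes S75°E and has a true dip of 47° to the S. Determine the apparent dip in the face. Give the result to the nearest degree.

Angle between strike (S75°E) and section (S70°W): β = 35°.
tan α = tan 47° × sin 35° = 1.0724 × 0.5736 = 0.6151
apparent dip = arctan 0.6151 = 31.60°

32°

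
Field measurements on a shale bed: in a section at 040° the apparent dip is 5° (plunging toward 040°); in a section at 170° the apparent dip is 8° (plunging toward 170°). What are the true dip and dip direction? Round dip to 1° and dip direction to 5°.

Represent each trace as a vector plunging at its apparent dip toward its trend (east-north-up frame): v₁ = (0.640, 0.763, -0.087), v₂ = (0.172, -0.975, -0.139).
n = v₁ × v₂ = (0.191, -0.074, 0.756) (taken with n_z > 0).
tan δ = √(n_x²+n_y²)/n_z = 0.205/0.756, so δ = 15.2°.
Dip direction = atan2(0.191, -0.074) = 111° (azimuth of n's horizontal projection).

true dip 15°, dip direction 110°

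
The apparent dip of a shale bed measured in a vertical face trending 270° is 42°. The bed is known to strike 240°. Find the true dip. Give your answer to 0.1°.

61.0°

β = acute angle between strike 240° and section 270° = 30°.
tan(true dip) = tan 42° / sin 30° = 1.8008
true dip = arctan 1.8008 = 60.96°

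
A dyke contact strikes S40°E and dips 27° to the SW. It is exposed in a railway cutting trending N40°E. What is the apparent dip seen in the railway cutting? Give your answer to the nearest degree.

Angle between strike (S40°E) and section (N40°E): β = 80°.
tan α = tan 27° × sin 80° = 0.5095 × 0.9848 = 0.5018
apparent dip = arctan 0.5018 = 26.65°

27°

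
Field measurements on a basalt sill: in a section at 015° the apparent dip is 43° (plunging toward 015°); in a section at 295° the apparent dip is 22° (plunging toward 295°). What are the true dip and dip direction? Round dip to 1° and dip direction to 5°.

The two traces are lines in the plane: v₁ = (sin 15°·cos 43°, cos 15°·cos 43°, −sin 43°), v₂ = (sin 295°·cos 22°, cos 295°·cos 22°, −sin 22°).
The plane normal is n = v₁ × v₂ ∝ (0.003, 0.644, 0.668).
tan δ = √(n_x²+n_y²)/n_z = 0.644/0.668, so δ = 44.0°.
Dip direction = azimuth of (n_x, n_y) = atan2(0.003, 0.644) = 0°.

true dip 44°, dip direction 000°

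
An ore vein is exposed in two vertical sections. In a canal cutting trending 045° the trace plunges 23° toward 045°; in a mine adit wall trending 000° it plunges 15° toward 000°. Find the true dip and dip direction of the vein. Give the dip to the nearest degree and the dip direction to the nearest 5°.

true dip 23°, dip direction 050°

The two traces are lines in the plane: v₁ = (sin 45°·cos 23°, cos 45°·cos 23°, −sin 23°), v₂ = (sin 0°·cos 15°, cos 0°·cos 15°, −sin 15°).
The plane normal is n = v₁ × v₂ ∝ (0.209, 0.168, 0.629).
tan δ = √(n_x²+n_y²)/n_z = 0.268/0.629, so δ = 23.1°.
Dip direction = atan2(0.209, 0.168) = 51° (azimuth of n's horizontal projection).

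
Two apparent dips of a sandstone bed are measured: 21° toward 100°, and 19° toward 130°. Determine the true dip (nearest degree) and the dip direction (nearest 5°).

true dip 21°, dip direction 105°

Each apparent-dip line lies in the plane. As unit vectors (x east, y north, z up), v₁ plunges 21°→100° and v₂ plunges 19°→130°.
The plane normal is n = v₁ × v₂ ∝ (0.165, -0.040, 0.441).
Dip δ = arctan(|n_h|/n_z) = arctan(0.170/0.441) = 21.0°.
The horizontal component of n points toward azimuth atan2(n_x, n_y) = 104°, the dip direction.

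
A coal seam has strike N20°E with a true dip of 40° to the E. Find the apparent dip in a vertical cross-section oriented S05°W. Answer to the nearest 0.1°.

12.3°

The strike is N20°E and the section trends S05°W; the acute angle between them is β = 15°.
tan(apparent dip) = tan 40° · sin 15° = 0.2172
apparent dip = arctan 0.2172 = 12.25°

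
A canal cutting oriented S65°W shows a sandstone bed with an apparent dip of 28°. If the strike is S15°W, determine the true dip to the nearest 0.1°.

34.8°

The section is 50° from the strike.
tan δ = tan α / sin β = tan 28° / sin 50° = 0.5317 / 0.7660 = 0.6941
δ = arctan(0.6941) = 34.76°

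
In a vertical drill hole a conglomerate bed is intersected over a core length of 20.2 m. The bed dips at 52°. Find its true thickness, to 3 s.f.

12.4 m

True thickness t = h · cos(dip) = 20.2 × cos 52°
t = 20.2 × 0.6157 = 12.436 m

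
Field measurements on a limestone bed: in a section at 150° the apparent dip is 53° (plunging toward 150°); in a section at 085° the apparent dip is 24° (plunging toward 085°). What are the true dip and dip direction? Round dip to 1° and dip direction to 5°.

true dip 53°, dip direction 155°

The two traces are lines in the plane: v₁ = (sin 150°·cos 53°, cos 150°·cos 53°, −sin 53°), v₂ = (sin 85°·cos 24°, cos 85°·cos 24°, −sin 24°).
n = v₁ × v₂ = (0.276, -0.604, 0.498) (taken with n_z > 0).
tan δ = √(n_x²+n_y²)/n_z = 0.664/0.498, so δ = 53.1°.
Dip direction = atan2(0.276, -0.604) = 155° (azimuth of n's horizontal projection).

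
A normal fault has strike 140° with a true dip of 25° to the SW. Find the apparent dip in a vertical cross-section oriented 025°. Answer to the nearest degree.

The section lies 65° from the strike.
tan(apparent dip) = tan 25° · sin 65° = 0.4226
α = arctan(0.4226) = 22.91°

23°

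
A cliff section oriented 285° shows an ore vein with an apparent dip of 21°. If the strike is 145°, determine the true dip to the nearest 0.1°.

30.8°

The section is 40° from the strike.
tan δ = tan α / sin β = tan 21° / sin 40° = 0.3839 / 0.6428 = 0.5972
δ = arctan(0.5972) = 30.85°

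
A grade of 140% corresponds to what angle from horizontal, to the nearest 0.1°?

tan θ = 140/100 = 1.4000
θ = arctan(1.4000) = 54.46°

54.5°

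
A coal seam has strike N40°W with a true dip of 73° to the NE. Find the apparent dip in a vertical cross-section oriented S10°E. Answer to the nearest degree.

The strike is N40°W and the section trends S10°E; the acute angle between them is β = 30°.
tan(apparent dip) = tan 73° · sin 30° = 1.6354
apparent dip = arctan 1.6354 = 58.56°

59°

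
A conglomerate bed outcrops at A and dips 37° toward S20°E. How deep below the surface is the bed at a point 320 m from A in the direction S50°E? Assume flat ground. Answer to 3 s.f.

209 m

The hole lies 30° from the dip direction, so the down-dip offset is 320 × cos 30° = 277.13 m.
Depth = down-dip offset × tan(dip) = 277.13 × tan 37° = 277.13 × 0.7536
Depth = 208.83 m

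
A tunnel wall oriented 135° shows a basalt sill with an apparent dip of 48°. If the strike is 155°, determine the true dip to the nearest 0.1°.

72.9°

The section is 20° from the strike.
tan(true dip) = tan 48° / sin 20° = 3.2472
δ = arctan(3.2472) = 72.88°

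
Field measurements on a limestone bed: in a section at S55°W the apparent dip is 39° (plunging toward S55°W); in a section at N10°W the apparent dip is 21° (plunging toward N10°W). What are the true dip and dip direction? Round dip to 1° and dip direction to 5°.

Each apparent-dip line lies in the plane. As unit vectors (x east, y north, z up), v₁ plunges 39°→S55°W and v₂ plunges 21°→N10°W.
Cross product v₁ × v₂ gives the pole to the plane: n ∝ (-0.738, 0.126, 0.658).
True dip = arccos(n_z / |n|) = arccos(0.6597) = 48.7°.
Dip direction = azimuth of (n_x, n_y) = atan2(-0.738, 0.126) = 280°.

true dip 49°, dip direction 280°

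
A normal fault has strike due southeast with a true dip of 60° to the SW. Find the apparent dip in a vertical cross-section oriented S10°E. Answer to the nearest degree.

45°

Angle between strike (due southeast) and section (S10°E): β = 35°.
tan α = tan 60° × sin 35° = 1.7321 × 0.5736 = 0.9935
α = arctan(0.9935) = 44.81°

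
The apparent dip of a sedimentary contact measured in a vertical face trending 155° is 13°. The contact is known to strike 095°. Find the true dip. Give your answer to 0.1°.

The section is 60° from the strike.
tan(true dip) = tan 13° / sin 60° = 0.2666
δ = arctan(0.2666) = 14.93°

14.9°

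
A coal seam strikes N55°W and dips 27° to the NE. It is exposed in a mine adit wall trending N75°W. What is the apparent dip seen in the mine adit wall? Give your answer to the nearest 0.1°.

9.9°

The section lies 20° from the strike.
tan α = tan 27° × sin 20° = 0.5095 × 0.3420 = 0.1743
apparent dip = arctan 0.1743 = 9.89°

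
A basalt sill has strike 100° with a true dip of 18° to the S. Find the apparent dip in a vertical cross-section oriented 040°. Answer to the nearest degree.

16°

The strike is 100° and the section trends 040°; the acute angle between them is β = 60°.
tan α = tan 18° × sin 60° = 0.3249 × 0.8660 = 0.2814
apparent dip = arctan 0.2814 = 15.72°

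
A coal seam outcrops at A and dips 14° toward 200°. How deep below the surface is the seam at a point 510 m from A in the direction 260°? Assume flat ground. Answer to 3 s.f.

The hole lies 60° from the dip direction, so the down-dip offset is 510 × cos 60° = 255.00 m.
Depth = down-dip offset × tan(dip) = 255.00 × tan 14° = 255.00 × 0.2493
Depth = 63.58 m

63.6 m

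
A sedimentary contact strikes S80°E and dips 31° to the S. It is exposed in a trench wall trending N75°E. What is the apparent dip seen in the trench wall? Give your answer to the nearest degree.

The strike is S80°E and the section trends N75°E; the acute angle between them is β = 25°.
tan(apparent dip) = tan 31° · sin 25° = 0.2539
apparent dip = arctan 0.2539 = 14.25°

14°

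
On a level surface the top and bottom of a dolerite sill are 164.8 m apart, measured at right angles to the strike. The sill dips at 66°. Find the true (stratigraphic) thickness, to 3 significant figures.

True thickness t = w · sin(dip) = 164.8 × sin 66°
t = 164.8 × 0.9135 = 150.552 m

151 m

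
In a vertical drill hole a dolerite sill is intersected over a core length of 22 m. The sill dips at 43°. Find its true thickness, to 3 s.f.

True thickness t = h · cos(dip) = 22 × cos 43°
t = 22 × 0.7314 = 16.090 m

16.1 m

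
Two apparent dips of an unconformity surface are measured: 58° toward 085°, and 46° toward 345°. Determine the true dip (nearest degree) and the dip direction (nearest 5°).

Each apparent-dip line lies in the plane. As unit vectors (x east, y north, z up), v₁ plunges 58°→085° and v₂ plunges 46°→345°.
The plane normal is n = v₁ × v₂ ∝ (0.536, 0.532, 0.363).
tan δ = √(n_x²+n_y²)/n_z = 0.755/0.363, so δ = 64.4°.
The horizontal component of n points toward azimuth atan2(n_x, n_y) = 45°, the dip direction.

true dip 64°, dip direction 045°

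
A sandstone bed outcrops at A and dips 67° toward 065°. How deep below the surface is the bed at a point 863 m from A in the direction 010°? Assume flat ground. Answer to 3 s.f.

1170 m

The hole lies 55° from the dip direction, so the down-dip offset is 863 × cos 55° = 495.00 m.
Depth = down-dip offset × tan(dip) = 495.00 × tan 67° = 495.00 × 2.3559
Depth = 1166.14 m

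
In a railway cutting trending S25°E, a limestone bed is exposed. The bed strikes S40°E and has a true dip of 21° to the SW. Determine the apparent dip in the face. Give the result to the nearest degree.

6°

The section lies 15° from the strike.
tan(apparent dip) = tan 21° · sin 15° = 0.0994
α = arctan(0.0994) = 5.67°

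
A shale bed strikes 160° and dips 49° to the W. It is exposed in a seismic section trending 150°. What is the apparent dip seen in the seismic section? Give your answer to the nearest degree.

11°

The section lies 10° from the strike.
tan α = tan 49° × sin 10° = 1.1504 × 0.1736 = 0.1998
α = arctan(0.1998) = 11.30°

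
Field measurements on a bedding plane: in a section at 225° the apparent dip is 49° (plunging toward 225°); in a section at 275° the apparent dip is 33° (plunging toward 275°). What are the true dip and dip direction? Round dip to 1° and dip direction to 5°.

The two traces are lines in the plane: v₁ = (sin 225°·cos 49°, cos 225°·cos 49°, −sin 49°), v₂ = (sin 275°·cos 33°, cos 275°·cos 33°, −sin 33°).
n = v₁ × v₂ = (-0.308, -0.378, 0.421) (taken with n_z > 0).
tan δ = √(n_x²+n_y²)/n_z = 0.487/0.421, so δ = 49.1°.
The horizontal component of n points toward azimuth atan2(n_x, n_y) = 219°, the dip direction.

true dip 49°, dip direction 220°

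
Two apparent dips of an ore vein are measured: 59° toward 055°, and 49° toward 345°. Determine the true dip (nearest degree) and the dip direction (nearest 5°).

Each apparent-dip line lies in the plane. As unit vectors (x east, y north, z up), v₁ plunges 59°→055° and v₂ plunges 49°→345°.
n = v₁ × v₂ = (0.320, 0.464, 0.318) (taken with n_z > 0).
Dip δ = arctan(|n_h|/n_z) = arctan(0.564/0.318) = 60.6°.
Dip direction = atan2(0.320, 0.464) = 35° (azimuth of n's horizontal projection).

true dip 61°, dip direction 035°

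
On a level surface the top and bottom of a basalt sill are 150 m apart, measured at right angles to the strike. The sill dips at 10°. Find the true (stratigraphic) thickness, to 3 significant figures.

True thickness t = w · sin(dip) = 150 × sin 10°
t = 150 × 0.1736 = 26.047 m

26.0 m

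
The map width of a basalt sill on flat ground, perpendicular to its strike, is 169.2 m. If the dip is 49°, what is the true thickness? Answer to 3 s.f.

128 m

True thickness t = w · sin(dip) = 169.2 × sin 49°
t = 169.2 × 0.7547 = 127.697 m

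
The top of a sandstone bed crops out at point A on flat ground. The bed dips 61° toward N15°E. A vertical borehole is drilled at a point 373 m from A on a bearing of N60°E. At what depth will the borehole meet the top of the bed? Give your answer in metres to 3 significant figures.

The hole lies 45° from the dip direction, so the down-dip offset is 373 × cos 45° = 263.75 m.
Depth = down-dip offset × tan(dip) = 263.75 × tan 61° = 263.75 × 1.8040
Depth = 475.82 m

476 m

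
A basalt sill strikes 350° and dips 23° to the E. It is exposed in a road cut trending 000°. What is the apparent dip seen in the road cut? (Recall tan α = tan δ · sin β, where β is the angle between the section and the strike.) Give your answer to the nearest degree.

4°

The strike is 350° and the section trends 000°; the acute angle between them is β = 10°.
tan(apparent dip) = tan 23° · sin 10° = 0.0737
α = arctan(0.0737) = 4.22°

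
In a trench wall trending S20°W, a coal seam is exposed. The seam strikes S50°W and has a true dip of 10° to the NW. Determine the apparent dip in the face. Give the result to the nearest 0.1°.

The section lies 30° from the strike.
tan(apparent dip) = tan 10° · sin 30° = 0.0882
α = arctan(0.0882) = 5.04°

5.0°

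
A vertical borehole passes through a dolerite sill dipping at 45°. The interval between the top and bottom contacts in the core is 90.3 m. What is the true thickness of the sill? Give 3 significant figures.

63.9 m

True thickness t = h · cos(dip) = 90.3 × cos 45°
t = 90.3 × 0.7071 = 63.852 m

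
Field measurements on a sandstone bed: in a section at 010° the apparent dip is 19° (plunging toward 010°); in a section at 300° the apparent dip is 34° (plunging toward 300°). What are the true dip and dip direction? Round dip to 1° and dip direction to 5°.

true dip 34°, dip direction 310°

Represent each trace as a vector plunging at its apparent dip toward its trend (east-north-up frame): v₁ = (0.164, 0.931, -0.326), v₂ = (-0.718, 0.415, -0.559).
The plane normal is n = v₁ × v₂ ∝ (-0.386, 0.326, 0.737).
Dip δ = arctan(|n_h|/n_z) = arctan(0.505/0.737) = 34.4°.
Dip direction = azimuth of (n_x, n_y) = atan2(-0.386, 0.326) = 310°.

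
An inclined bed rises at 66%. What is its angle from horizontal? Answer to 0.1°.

33.4°

tan θ = 66/100 = 0.6600
θ = arctan(0.6600) = 33.42°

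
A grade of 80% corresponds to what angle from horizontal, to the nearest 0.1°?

38.7°

tan θ = 80/100 = 0.8000
θ = arctan(0.8000) = 38.66°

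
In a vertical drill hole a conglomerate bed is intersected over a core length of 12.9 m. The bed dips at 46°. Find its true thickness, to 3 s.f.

8.96 m

True thickness t = h · cos(dip) = 12.9 × cos 46°
t = 12.9 × 0.6947 = 8.961 m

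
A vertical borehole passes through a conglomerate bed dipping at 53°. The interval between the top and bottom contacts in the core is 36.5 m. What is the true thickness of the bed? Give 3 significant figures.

22.0 m

True thickness t = h · cos(dip) = 36.5 × cos 53°
t = 36.5 × 0.6018 = 21.966 m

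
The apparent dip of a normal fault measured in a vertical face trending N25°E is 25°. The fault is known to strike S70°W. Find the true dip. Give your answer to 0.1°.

β = acute angle between strike S70°W and section N25°E = 45°.
tan δ = tan α / sin β = tan 25° / sin 45° = 0.4663 / 0.7071 = 0.6595
δ = arctan(0.6595) = 33.40°

33.4°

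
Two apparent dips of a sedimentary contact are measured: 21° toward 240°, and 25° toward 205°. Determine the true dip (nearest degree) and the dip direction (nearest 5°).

true dip 25°, dip direction 205°

Represent each trace as a vector plunging at its apparent dip toward its trend (east-north-up frame): v₁ = (-0.809, -0.467, -0.358), v₂ = (-0.383, -0.821, -0.423).
The plane normal is n = v₁ × v₂ ∝ (-0.097, -0.204, 0.485).
tan δ = √(n_x²+n_y²)/n_z = 0.226/0.485, so δ = 25.0°.
Dip direction = azimuth of (n_x, n_y) = atan2(-0.097, -0.204) = 205°.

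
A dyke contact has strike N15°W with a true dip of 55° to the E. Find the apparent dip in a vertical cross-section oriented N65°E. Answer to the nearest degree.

55°

Angle between strike (N15°W) and section (N65°E): β = 80°.
tan(apparent dip) = tan 55° · sin 80° = 1.4065
α = arctan(1.4065) = 54.59°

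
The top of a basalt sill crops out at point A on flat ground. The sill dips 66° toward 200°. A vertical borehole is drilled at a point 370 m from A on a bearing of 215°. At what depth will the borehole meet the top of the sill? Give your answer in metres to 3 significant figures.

803 m

The hole lies 15° from the dip direction, so the down-dip offset is 370 × cos 15° = 357.39 m.
Depth = down-dip offset × tan(dip) = 357.39 × tan 66° = 357.39 × 2.2460
Depth = 802.72 m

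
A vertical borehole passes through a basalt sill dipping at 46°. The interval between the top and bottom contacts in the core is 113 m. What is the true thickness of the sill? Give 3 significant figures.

78.5 m

True thickness t = h · cos(dip) = 113 × cos 46°
t = 113 × 0.6947 = 78.496 m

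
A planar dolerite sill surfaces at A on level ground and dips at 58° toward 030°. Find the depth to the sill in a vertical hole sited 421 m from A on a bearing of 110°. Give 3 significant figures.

117 m

The hole lies 80° from the dip direction, so the down-dip offset is 421 × cos 80° = 73.11 m.
Depth = down-dip offset × tan(dip) = 73.11 × tan 58° = 73.11 × 1.6003
Depth = 116.99 m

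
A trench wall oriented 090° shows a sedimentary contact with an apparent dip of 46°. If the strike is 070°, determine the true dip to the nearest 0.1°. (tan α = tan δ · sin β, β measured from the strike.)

β = acute angle between strike 070° and section 090° = 20°.
tan δ = tan α / sin β = tan 46° / sin 20° = 1.0355 / 0.3420 = 3.0277
δ = arctan(3.0277) = 71.72°

71.7°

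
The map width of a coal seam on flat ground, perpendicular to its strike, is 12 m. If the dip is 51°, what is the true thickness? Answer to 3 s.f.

True thickness t = w · sin(dip) = 12 × sin 51°
t = 12 × 0.7771 = 9.326 m

9.33 m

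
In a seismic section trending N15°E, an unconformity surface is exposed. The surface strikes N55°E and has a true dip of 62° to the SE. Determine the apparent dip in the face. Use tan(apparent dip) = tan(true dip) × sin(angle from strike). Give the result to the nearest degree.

The strike is N55°E and the section trends N15°E; the acute angle between them is β = 40°.
tan(apparent dip) = tan 62° · sin 40° = 1.2089
apparent dip = arctan 1.2089 = 50.40°

50°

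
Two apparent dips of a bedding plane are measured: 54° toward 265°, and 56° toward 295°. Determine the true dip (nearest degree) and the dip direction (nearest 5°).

true dip 56°, dip direction 290°

The two traces are lines in the plane: v₁ = (sin 265°·cos 54°, cos 265°·cos 54°, −sin 54°), v₂ = (sin 295°·cos 56°, cos 295°·cos 56°, −sin 56°).
Cross product v₁ × v₂ gives the pole to the plane: n ∝ (-0.234, 0.075, 0.164).
Dip δ = arctan(|n_h|/n_z) = arctan(0.246/0.164) = 56.2°.
The horizontal component of n points toward azimuth atan2(n_x, n_y) = 288°, the dip direction.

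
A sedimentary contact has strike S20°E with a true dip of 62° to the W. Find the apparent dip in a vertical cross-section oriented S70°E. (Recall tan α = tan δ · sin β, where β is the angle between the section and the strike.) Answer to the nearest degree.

The strike is S20°E and the section trends S70°E; the acute angle between them is β = 50°.
tan α = tan 62° × sin 50° = 1.8807 × 0.7660 = 1.4407
apparent dip = arctan 1.4407 = 55.24°

55°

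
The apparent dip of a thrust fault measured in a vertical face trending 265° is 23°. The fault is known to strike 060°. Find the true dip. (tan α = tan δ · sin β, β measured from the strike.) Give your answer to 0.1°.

45.1°

The section is 25° from the strike.
tan(true dip) = tan 23° / sin 25° = 1.0044
true dip = arctan 1.0044 = 45.13°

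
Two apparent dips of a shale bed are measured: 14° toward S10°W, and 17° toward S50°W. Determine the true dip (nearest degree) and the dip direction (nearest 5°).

Each apparent-dip line lies in the plane. As unit vectors (x east, y north, z up), v₁ plunges 14°→S10°W and v₂ plunges 17°→S50°W.
The plane normal is n = v₁ × v₂ ∝ (-0.131, -0.128, 0.596).
Dip δ = arctan(|n_h|/n_z) = arctan(0.183/0.596) = 17.0°.
Dip direction = atan2(-0.131, -0.128) = 226° (azimuth of n's horizontal projection).

true dip 17°, dip direction 225°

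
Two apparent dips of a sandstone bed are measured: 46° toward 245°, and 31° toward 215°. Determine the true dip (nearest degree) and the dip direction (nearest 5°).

true dip 50°, dip direction 275°

Each apparent-dip line lies in the plane. As unit vectors (x east, y north, z up), v₁ plunges 46°→245° and v₂ plunges 31°→215°.
The plane normal is n = v₁ × v₂ ∝ (-0.354, 0.029, 0.298).
Dip δ = arctan(|n_h|/n_z) = arctan(0.355/0.298) = 50.0°.
The horizontal component of n points toward azimuth atan2(n_x, n_y) = 275°, the dip direction.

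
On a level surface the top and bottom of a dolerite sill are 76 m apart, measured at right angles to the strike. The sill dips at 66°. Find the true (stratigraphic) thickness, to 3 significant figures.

True thickness t = w · sin(dip) = 76 × sin 66°
t = 76 × 0.9135 = 69.429 m

69.4 m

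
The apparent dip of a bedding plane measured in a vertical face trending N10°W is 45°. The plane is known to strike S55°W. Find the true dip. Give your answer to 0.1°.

47.8°

β = acute angle between strike S55°W and section N10°W = 65°.
tan δ = tan α / sin β = tan 45° / sin 65° = 1.0000 / 0.9063 = 1.1034
true dip = arctan 1.1034 = 47.81°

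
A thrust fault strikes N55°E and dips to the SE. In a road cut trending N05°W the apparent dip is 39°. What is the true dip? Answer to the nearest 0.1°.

43.1°

The section is 60° from the strike.
tan(true dip) = tan 39° / sin 60° = 0.9351
δ = arctan(0.9351) = 43.08°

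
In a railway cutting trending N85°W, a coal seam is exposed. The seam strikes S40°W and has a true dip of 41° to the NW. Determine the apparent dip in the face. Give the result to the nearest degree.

The strike is S40°W and the section trends N85°W; the acute angle between them is β = 55°.
tan α = tan 41° × sin 55° = 0.8693 × 0.8192 = 0.7121
α = arctan(0.7121) = 35.45°

35°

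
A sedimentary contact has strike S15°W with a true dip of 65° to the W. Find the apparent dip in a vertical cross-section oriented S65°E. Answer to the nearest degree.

The section lies 80° from the strike.
tan α = tan 65° × sin 80° = 2.1445 × 0.9848 = 2.1119
apparent dip = arctan 2.1119 = 64.66°

65°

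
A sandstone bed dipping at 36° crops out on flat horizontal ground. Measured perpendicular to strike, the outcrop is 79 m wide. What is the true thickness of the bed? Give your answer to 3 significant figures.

46.4 m

True thickness t = w · sin(dip) = 79 × sin 36°
t = 79 × 0.5878 = 46.435 m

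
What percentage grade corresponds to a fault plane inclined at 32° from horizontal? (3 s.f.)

grade % = 100 × tan 32° = 100 × 0.6249

62.5%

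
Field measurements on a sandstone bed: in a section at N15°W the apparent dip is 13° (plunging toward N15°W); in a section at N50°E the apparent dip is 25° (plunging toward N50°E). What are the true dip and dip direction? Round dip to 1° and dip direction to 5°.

true dip 25°, dip direction 045°

Each apparent-dip line lies in the plane. As unit vectors (x east, y north, z up), v₁ plunges 13°→N15°W and v₂ plunges 25°→N50°E.
The plane normal is n = v₁ × v₂ ∝ (0.267, 0.263, 0.800).
True dip = arccos(n_z / |n|) = arccos(0.9058) = 25.1°.
The horizontal component of n points toward azimuth atan2(n_x, n_y) = 45°, the dip direction.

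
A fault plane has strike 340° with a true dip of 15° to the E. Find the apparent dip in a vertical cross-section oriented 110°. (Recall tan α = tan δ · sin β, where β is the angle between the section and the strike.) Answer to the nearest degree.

12°

Angle between strike (340°) and section (110°): β = 50°.
tan(apparent dip) = tan 15° · sin 50° = 0.2053
α = arctan(0.2053) = 11.60°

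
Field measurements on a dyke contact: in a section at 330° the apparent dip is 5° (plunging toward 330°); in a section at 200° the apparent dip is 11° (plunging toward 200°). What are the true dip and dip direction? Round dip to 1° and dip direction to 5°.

true dip 19°, dip direction 255°

Represent each trace as a vector plunging at its apparent dip toward its trend (east-north-up frame): v₁ = (-0.498, 0.863, -0.087), v₂ = (-0.336, -0.922, -0.191).
Cross product v₁ × v₂ gives the pole to the plane: n ∝ (-0.245, -0.066, 0.749).
tan δ = √(n_x²+n_y²)/n_z = 0.254/0.749, so δ = 18.7°.
The horizontal component of n points toward azimuth atan2(n_x, n_y) = 255°, the dip direction.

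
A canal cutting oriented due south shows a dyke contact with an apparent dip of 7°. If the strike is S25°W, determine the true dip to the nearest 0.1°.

The section is 25° from the strike.
tan δ = tan α / sin β = tan 7° / sin 25° = 0.1228 / 0.4226 = 0.2905
true dip = arctan 0.2905 = 16.20°

16.2°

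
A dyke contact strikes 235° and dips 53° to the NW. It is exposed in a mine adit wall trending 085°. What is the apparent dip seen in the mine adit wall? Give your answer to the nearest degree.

34°

The strike is 235° and the section trends 085°; the acute angle between them is β = 30°.
tan(apparent dip) = tan 53° · sin 30° = 0.6635
α = arctan(0.6635) = 33.57°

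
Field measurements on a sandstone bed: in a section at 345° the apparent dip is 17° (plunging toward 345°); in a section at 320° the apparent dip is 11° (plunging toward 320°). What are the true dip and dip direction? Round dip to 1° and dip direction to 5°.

true dip 20°, dip direction 020°

The two traces are lines in the plane: v₁ = (sin 345°·cos 17°, cos 345°·cos 17°, −sin 17°), v₂ = (sin 320°·cos 11°, cos 320°·cos 11°, −sin 11°).
The plane normal is n = v₁ × v₂ ∝ (0.044, 0.137, 0.397).
Dip δ = arctan(|n_h|/n_z) = arctan(0.144/0.397) = 20.0°.
Dip direction = atan2(0.044, 0.137) = 18° (azimuth of n's horizontal projection).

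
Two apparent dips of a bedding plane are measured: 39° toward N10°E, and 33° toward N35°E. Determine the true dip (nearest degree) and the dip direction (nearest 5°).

Represent each trace as a vector plunging at its apparent dip toward its trend (east-north-up frame): v₁ = (0.135, 0.765, -0.629), v₂ = (0.481, 0.687, -0.545).
n = v₁ × v₂ = (-0.016, 0.229, 0.275) (taken with n_z > 0).
Dip δ = arctan(|n_h|/n_z) = arctan(0.230/0.275) = 39.8°.
The horizontal component of n points toward azimuth atan2(n_x, n_y) = 356°, the dip direction.

true dip 40°, dip direction 355°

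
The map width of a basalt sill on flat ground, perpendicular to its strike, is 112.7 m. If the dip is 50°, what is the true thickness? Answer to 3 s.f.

86.3 m

True thickness t = w · sin(dip) = 112.7 × sin 50°
t = 112.7 × 0.7660 = 86.333 m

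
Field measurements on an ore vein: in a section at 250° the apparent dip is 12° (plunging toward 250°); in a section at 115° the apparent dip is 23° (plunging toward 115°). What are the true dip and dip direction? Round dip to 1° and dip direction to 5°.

Represent each trace as a vector plunging at its apparent dip toward its trend (east-north-up frame): v₁ = (-0.919, -0.335, -0.208), v₂ = (0.834, -0.389, -0.391).
The plane normal is n = v₁ × v₂ ∝ (0.050, -0.533, 0.637).
True dip = arccos(n_z / |n|) = arccos(0.7656) = 40.0°.
Dip direction = atan2(0.050, -0.533) = 175° (azimuth of n's horizontal projection).

true dip 40°, dip direction 175°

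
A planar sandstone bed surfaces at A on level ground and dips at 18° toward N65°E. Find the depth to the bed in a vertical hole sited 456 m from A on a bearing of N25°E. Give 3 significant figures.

The hole lies 40° from the dip direction, so the down-dip offset is 456 × cos 40° = 349.32 m.
Depth = down-dip offset × tan(dip) = 349.32 × tan 18° = 349.32 × 0.3249
Depth = 113.50 m

113 m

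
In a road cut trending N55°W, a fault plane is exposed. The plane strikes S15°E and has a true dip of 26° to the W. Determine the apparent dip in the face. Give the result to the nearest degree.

17°

The strike is S15°E and the section trends N55°W; the acute angle between them is β = 40°.
tan α = tan 26° × sin 40° = 0.4877 × 0.6428 = 0.3135
α = arctan(0.3135) = 17.41°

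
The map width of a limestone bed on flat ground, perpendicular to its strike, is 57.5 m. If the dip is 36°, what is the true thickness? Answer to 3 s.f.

33.8 m

True thickness t = w · sin(dip) = 57.5 × sin 36°
t = 57.5 × 0.5878 = 33.798 m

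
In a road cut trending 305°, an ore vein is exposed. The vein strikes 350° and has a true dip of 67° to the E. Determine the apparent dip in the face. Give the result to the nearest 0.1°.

The section lies 45° from the strike.
tan α = tan 67° × sin 45° = 2.3559 × 0.7071 = 1.6658
α = arctan(1.6658) = 59.02°

59.0°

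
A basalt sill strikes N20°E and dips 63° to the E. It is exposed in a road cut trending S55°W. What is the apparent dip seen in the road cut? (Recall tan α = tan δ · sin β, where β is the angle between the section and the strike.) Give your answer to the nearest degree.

The strike is N20°E and the section trends S55°W; the acute angle between them is β = 35°.
tan α = tan 63° × sin 35° = 1.9626 × 0.5736 = 1.1257
α = arctan(1.1257) = 48.38°

48°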